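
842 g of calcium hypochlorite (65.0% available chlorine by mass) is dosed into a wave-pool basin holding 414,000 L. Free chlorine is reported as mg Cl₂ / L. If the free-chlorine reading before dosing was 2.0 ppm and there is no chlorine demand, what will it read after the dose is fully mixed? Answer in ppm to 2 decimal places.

Available chlorine delivered: 842 g × 0.65 = 547.3 g as Cl₂.
Concentration rise: 547.3 g / 414,000 L = 1.322 mg/L = 1.32 ppm.
Final FC: 2.0 + 1.32 = 3.32 ppm.

3.32 ppm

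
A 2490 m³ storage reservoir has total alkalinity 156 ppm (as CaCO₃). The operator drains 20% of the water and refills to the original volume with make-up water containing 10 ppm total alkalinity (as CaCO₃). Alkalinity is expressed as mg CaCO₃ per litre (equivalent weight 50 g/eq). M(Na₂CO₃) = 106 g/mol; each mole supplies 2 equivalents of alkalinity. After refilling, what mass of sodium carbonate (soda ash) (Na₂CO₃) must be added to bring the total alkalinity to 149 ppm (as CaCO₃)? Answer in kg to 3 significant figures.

58.6 kg

Volume: 2490 m³ = 2,490,000 L.
After draining 20% and refilling: 156 × 0.80 + 10 × 0.20 = 126.8 ppm.
Deficit to target: 149 − 126.8 = 22.2 mg/L.
As CaCO₃: 22.2 mg/L × 2,490,000 L = 55,280 g; ÷ 50 g/eq ÷ 2 = 552.8 mol Na₂CO₃.
Mass: 552.8 × 106 = 58,590 g.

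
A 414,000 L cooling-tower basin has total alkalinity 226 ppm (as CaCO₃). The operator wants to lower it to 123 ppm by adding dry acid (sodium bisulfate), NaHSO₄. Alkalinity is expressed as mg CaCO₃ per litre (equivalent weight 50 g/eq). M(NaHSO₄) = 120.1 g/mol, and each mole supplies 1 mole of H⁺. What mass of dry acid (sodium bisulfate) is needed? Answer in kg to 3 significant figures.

Alkalinity to neutralize: (226 − 123) = 103 mg/L as CaCO₃ × 414,000 L = 42,640 g as CaCO₃.
Equivalents of H⁺ required: 42,640 ÷ 50 g/eq = 852.8 eq = 852.8 mol NaHSO₄.
Mass of NaHSO₄: 852.8 × 120.1 = 102,400 g.

102 kg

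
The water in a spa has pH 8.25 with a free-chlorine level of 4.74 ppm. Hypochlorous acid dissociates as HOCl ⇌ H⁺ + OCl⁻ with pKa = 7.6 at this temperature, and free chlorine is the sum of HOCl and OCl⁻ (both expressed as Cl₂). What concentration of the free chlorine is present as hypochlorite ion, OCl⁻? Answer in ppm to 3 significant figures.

3.87 ppm

[OCl⁻]/[HOCl] = 10^(pH − pKa) = 10^(8.25 − 7.6) = 10^0.65 = 4.467.
Fraction as HOCl = 1 / (1 + 4.467) = 0.1829.
OCl⁻ = (1 − 0.1829) × 4.74 ppm = 3.873 ppm.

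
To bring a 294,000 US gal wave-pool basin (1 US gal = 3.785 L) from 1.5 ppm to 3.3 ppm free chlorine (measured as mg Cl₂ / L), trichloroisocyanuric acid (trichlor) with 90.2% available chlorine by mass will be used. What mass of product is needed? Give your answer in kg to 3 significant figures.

2.22 kg

Volume: 294,000 US gal × 3.785 L/gal = 1,112,790 L.
Chlorine deficit: 3.3 − 1.5 = 1.8 ppm = 1.8 mg/L as Cl₂.
Cl₂ equivalent needed: 1.8 mg/L × 1,112,790 L = 2,003,000 mg = 2003 g.
Product at 90.2% available chlorine: 2003 / 0.902 = 2221 g.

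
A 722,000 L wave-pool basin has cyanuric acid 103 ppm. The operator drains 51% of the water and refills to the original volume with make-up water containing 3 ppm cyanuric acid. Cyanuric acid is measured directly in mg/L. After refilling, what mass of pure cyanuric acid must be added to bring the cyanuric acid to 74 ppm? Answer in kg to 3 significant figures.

15.9 kg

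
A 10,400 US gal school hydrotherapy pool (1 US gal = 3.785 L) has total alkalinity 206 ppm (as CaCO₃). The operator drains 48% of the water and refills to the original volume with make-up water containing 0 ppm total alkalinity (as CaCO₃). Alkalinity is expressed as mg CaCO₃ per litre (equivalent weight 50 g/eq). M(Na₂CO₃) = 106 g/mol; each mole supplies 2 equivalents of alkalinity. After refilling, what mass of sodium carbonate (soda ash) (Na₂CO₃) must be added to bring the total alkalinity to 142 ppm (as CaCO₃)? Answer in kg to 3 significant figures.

Volume: 10,400 US gal × 3.785 L/gal = 39,364 L.
After draining 48% and refilling: 206 × 0.52 + 0 × 0.48 = 107.12 ppm.
Deficit to target: 142 − 107.12 = 34.88 mg/L.
As CaCO₃: 34.88 mg/L × 39,364 L = 1373 g; ÷ 50 g/eq ÷ 2 = 13.73 mol Na₂CO₃.
Mass: 13.73 × 106 = 1455 g.

1.46 kg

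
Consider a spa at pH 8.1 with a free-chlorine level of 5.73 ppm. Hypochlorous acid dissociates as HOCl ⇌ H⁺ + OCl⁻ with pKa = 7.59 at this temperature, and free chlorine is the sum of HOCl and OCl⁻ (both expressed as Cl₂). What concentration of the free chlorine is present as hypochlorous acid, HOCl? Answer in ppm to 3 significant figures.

[OCl⁻]/[HOCl] = 10^(pH − pKa) = 10^(8.1 − 7.59) = 10^0.51 = 3.236.
Fraction as HOCl = 1 / (1 + 3.236) = 0.2361.
HOCl = 0.2361 × 5.73 ppm = 1.353 ppm.

1.35 ppm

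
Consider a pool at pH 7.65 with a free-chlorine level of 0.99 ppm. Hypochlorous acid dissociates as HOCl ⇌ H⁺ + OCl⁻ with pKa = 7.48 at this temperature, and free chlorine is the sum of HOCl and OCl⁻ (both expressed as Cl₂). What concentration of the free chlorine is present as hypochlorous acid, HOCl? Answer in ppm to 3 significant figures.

[OCl⁻]/[HOCl] = 10^(pH − pKa) = 10^(7.65 − 7.48) = 10^0.17 = 1.479.
Fraction as HOCl = 1 / (1 + 1.479) = 0.4034.
HOCl = 0.4034 × 0.99 ppm = 0.3993 ppm.

0.399 ppm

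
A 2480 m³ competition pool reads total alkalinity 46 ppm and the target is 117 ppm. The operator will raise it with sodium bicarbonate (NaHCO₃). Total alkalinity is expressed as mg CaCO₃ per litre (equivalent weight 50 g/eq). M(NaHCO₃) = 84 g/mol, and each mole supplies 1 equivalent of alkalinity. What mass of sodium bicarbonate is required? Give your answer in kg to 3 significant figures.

296 kg

Volume: 2480 m³ = 2,480,000 L.
Alkalinity to add: (117 − 46) = 71 mg/L as CaCO₃ × 2,480,000 L = 176,100 g as CaCO₃.
Equivalents: 176,100 g ÷ 50 g/eq = 3522 eq.
NaHCO₃ supplies 1 eq per mole → 3522 mol.
Mass: 3522 mol × 84 g/mol = 295,800 g.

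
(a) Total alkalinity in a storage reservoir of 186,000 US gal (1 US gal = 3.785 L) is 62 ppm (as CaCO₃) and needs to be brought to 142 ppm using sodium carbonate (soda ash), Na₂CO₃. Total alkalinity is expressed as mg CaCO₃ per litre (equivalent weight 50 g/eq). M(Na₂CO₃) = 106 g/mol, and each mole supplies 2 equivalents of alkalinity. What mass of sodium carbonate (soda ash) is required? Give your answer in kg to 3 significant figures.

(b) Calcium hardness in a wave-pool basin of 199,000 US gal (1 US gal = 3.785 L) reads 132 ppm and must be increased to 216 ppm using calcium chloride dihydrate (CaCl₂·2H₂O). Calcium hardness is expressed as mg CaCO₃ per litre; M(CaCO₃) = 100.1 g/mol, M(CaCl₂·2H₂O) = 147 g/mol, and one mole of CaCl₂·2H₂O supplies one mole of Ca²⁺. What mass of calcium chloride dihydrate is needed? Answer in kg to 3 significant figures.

(a) Volume: 186,000 US gal × 3.785 L/gal = 704,010 L.
(a) Alkalinity to add: (142 − 62) = 80 mg/L as CaCO₃ × 704,010 L = 56,320 g as CaCO₃.
(a) Equivalents: 56,320 g ÷ 50 g/eq = 1126 eq.
(a) Each mole of Na₂CO₃ supplies 2 eq, so 1126 / 2 = 563.2 mol.
(a) Mass: 563.2 mol × 106 g/mol = 59,700 g.

(b) Volume: 199,000 US gal × 3.785 L/gal = 753,215 L.
(b) Hardness to add: (216 − 132) = 84 mg/L as CaCO₃ × 753,215 L = 63,270 g as CaCO₃.
(b) Moles of Ca²⁺ (1 mol Ca²⁺ ≡ 1 mol CaCO₃): 63,270 / 100.1 g/mol = 632.1 mol.
(b) Mass of CaCl₂·2H₂O: 632.1 × 147 = 92,910 g.

(a) 59.7 kg; (b) 92.9 kg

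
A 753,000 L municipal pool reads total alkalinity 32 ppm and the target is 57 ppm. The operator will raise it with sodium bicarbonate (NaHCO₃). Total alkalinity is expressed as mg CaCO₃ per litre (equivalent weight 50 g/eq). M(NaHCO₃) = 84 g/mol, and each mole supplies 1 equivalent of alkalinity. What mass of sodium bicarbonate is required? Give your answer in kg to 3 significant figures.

31.6 kg

Alkalinity to add: (57 − 32) = 25 mg/L as CaCO₃ × 753,000 L = 18,820 g as CaCO₃.
Equivalents: 18,820 g ÷ 50 g/eq = 376.5 eq.
NaHCO₃ supplies 1 eq per mole → 376.5 mol.
Mass: 376.5 mol × 84 g/mol = 31,630 g.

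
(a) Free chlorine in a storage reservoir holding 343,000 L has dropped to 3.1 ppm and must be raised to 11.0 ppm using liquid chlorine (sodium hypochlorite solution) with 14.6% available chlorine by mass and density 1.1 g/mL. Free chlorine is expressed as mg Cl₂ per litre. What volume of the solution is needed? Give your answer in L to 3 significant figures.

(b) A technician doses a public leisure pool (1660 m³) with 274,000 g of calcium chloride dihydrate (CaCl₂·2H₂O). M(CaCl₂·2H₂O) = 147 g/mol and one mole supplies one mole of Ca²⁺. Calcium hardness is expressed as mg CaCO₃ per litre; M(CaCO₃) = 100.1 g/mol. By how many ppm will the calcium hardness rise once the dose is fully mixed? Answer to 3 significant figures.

(a) 16.9 L; (b) 112 ppm

(a) Chlorine deficit: 11.0 − 3.1 = 7.9 ppm = 7.9 mg/L as Cl₂.
(a) Cl₂ equivalent needed: 7.9 mg/L × 343,000 L = 2,710,000 mg = 2710 g.
(a) Product at 14.6% available chlorine: 2710 / 0.146 = 18,560 g.
(a) Volume at density 1.1 g/mL: 18,560 g ÷ 1.1 g/mL = 16,870 mL.

(b) Volume: 1660 m³ = 1,660,000 L.
(b) Moles of Ca²⁺: 274,000 g ÷ 147 g/mol = 1864 mol.
(b) As CaCO₃: 1864 mol × 100.1 g/mol = 186,600 g.
(b) Rise: 186,600 g / 1,660,000 L × 1000 = 112.4 mg/L.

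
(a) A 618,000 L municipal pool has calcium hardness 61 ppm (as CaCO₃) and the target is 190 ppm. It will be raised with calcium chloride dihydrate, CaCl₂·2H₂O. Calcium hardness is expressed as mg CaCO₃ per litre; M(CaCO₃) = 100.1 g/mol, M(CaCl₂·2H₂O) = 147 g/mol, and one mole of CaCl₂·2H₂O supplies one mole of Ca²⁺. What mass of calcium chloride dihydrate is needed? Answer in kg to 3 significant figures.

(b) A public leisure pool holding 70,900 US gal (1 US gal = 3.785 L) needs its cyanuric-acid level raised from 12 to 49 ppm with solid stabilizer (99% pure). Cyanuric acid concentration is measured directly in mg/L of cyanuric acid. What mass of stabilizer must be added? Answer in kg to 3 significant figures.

(a) Hardness to add: (190 − 61) = 129 mg/L as CaCO₃ × 618,000 L = 79,720 g as CaCO₃.
(a) Moles of Ca²⁺ (1 mol Ca²⁺ ≡ 1 mol CaCO₃): 79,720 / 100.1 g/mol = 796.4 mol.
(a) Mass of CaCl₂·2H₂O: 796.4 × 147 = 117,100 g.

(b) Volume: 70,900 US gal × 3.785 L/gal = 268,356 L.
(b) CYA to add: (49 − 12) = 37 mg/L × 268,356 L = 9929 g cyanuric acid.
(b) At 99% purity: 9929 / 0.99 = 10,030 g product.

(a) 117 kg; (b) 10.0 kg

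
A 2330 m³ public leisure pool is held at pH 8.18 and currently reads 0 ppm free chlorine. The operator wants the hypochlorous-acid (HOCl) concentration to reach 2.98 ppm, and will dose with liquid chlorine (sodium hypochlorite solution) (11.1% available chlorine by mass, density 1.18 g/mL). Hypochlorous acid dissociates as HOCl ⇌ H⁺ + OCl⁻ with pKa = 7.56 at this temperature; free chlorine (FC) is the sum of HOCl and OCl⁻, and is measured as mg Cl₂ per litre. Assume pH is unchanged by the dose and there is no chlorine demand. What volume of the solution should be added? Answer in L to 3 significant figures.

274 L

Volume: 2330 m³ = 2,330,000 L.
[OCl⁻]/[HOCl] = 10^(pH − pKa) = 10^(8.18 − 7.56) = 4.169; fraction as HOCl = 1/(1 + 4.169) = 0.1935.
Free chlorine required for 2.98 ppm HOCl: 2.98 / 0.1935 = 15.4 ppm.
FC to add: 15.4 − 0 = 15.4 mg/L as Cl₂.
Cl₂ equivalent: 15.4 mg/L × 2,330,000 L = 35,890 g.
Product at 11.1% available Cl: 35,890 / 0.111 = 323,300 g.
Volume: 323,300 g ÷ 1.18 g/mL = 274,000 mL.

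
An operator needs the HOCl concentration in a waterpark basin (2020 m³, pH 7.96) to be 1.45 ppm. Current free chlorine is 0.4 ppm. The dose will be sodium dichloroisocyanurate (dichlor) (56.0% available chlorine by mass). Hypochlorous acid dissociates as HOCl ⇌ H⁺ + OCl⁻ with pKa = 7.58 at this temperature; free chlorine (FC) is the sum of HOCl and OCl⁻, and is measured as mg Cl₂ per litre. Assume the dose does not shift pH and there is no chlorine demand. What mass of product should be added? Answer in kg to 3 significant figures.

Volume: 2020 m³ = 2,020,000 L.
[OCl⁻]/[HOCl] = 10^(pH − pKa) = 10^(7.96 − 7.58) = 2.399; fraction as HOCl = 1/(1 + 2.399) = 0.2942.
Free chlorine required for 1.45 ppm HOCl: 1.45 / 0.2942 = 4.928 ppm.
FC to add: 4.928 − 0.4 = 4.528 mg/L as Cl₂.
Cl₂ equivalent: 4.528 mg/L × 2,020,000 L = 9147 g.
Product at 56.0% available Cl: 9147 / 0.56 = 16,330 g.

16.3 kg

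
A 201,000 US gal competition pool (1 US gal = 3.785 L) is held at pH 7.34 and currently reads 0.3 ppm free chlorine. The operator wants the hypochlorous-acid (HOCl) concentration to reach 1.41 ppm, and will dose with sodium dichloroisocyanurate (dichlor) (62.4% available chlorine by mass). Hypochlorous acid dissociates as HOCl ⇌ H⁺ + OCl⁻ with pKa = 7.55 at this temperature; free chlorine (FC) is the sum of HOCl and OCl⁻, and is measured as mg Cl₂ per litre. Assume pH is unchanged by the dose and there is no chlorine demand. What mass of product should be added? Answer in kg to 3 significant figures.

Volume: 201,000 US gal × 3.785 L/gal = 760,785 L.
[OCl⁻]/[HOCl] = 10^(pH − pKa) = 10^(7.34 − 7.55) = 0.6166; fraction as HOCl = 1/(1 + 0.6166) = 0.6186.
Free chlorine required for 1.41 ppm HOCl: 1.41 / 0.6186 = 2.279 ppm.
FC to add: 2.279 − 0.3 = 1.979 mg/L as Cl₂.
Cl₂ equivalent: 1.979 mg/L × 760,785 L = 1506 g.
Product at 62.4% available Cl: 1506 / 0.624 = 2413 g.

2.41 kg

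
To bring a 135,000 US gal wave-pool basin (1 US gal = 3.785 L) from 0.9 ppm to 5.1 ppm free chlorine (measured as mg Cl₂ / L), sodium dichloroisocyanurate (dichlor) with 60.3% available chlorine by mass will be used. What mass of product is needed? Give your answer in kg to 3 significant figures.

3.56 kg

Volume: 135,000 US gal × 3.785 L/gal = 510,975 L.
Chlorine deficit: 5.1 − 0.9 = 4.2 ppm = 4.2 mg/L as Cl₂.
Cl₂ equivalent needed: 4.2 mg/L × 510,975 L = 2,146,000 mg = 2146 g.
Product at 60.3% available chlorine: 2146 / 0.603 = 3559 g.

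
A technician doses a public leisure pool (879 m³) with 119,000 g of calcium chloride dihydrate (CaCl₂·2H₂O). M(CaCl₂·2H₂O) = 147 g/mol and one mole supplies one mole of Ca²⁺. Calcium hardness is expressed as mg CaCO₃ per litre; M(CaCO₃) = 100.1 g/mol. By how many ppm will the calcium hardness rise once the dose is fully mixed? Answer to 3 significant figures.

Volume: 879 m³ = 879,000 L.
Moles of Ca²⁺: 119,000 g ÷ 147 g/mol = 809.5 mol.
As CaCO₃: 809.5 mol × 100.1 g/mol = 81,030 g.
Rise: 81,030 g / 879,000 L × 1000 = 92.19 mg/L.

92.2 ppm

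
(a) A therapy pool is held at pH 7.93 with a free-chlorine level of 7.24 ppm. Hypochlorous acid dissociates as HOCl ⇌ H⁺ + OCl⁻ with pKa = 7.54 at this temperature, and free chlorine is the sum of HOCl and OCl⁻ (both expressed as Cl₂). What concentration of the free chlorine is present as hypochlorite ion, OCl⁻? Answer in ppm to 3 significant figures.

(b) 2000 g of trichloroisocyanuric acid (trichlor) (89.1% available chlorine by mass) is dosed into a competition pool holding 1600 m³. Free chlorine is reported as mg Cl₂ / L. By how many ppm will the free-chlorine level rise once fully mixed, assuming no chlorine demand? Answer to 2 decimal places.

(a) [OCl⁻]/[HOCl] = 10^(pH − pKa) = 10^(7.93 − 7.54) = 10^0.39 = 2.455.
(a) Fraction as HOCl = 1 / (1 + 2.455) = 0.2895.
(a) OCl⁻ = (1 − 0.2895) × 7.24 ppm = 5.144 ppm.

(b) Volume: 1600 m³ = 1,600,000 L.
(b) Available chlorine delivered: 2000 g × 0.891 = 1782 g as Cl₂.
(b) Concentration rise: 1782 g / 1,600,000 L = 1.114 mg/L = 1.11 ppm.

(a) 5.14 ppm; (b) 1.11 ppm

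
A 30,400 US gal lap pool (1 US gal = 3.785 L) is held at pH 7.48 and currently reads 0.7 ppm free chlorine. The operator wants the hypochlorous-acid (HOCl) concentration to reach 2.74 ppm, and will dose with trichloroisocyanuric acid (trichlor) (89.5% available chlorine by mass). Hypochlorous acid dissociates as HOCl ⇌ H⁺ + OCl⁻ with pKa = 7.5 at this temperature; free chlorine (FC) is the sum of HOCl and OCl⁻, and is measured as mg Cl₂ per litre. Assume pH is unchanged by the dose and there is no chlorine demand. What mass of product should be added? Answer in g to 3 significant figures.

Volume: 30,400 US gal × 3.785 L/gal = 115,064 L.
[OCl⁻]/[HOCl] = 10^(pH − pKa) = 10^(7.48 − 7.5) = 0.955; fraction as HOCl = 1/(1 + 0.955) = 0.5115.
Free chlorine required for 2.74 ppm HOCl: 2.74 / 0.5115 = 5.357 ppm.
FC to add: 5.357 − 0.7 = 4.657 mg/L as Cl₂.
Cl₂ equivalent: 4.657 mg/L × 115,064 L = 535.8 g.
Product at 89.5% available Cl: 535.8 / 0.895 = 598.7 g.

599 g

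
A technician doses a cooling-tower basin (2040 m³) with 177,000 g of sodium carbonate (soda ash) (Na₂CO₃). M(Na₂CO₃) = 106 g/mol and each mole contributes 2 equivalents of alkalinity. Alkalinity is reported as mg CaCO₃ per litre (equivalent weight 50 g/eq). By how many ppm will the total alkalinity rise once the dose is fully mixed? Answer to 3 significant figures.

81.9 ppm

Volume: 2040 m³ = 2,040,000 L.
Moles of Na₂CO₃: 177,000 g ÷ 106 g/mol = 1670 mol → 3340 eq of alkalinity.
As CaCO₃: 3340 eq × 50 g/eq = 167,000 g.
Rise: 167,000 g / 2,040,000 L × 1000 = 81.85 mg/L.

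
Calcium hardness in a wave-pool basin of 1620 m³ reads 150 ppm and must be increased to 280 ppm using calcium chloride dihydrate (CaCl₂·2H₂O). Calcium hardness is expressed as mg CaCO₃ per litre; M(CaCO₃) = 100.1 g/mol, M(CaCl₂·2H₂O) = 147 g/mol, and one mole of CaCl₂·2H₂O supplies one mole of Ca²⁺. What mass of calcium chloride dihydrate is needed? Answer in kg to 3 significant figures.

Volume: 1620 m³ = 1,620,000 L.
Hardness to add: (280 − 150) = 130 mg/L as CaCO₃ × 1,620,000 L = 210,600 g as CaCO₃.
Moles of Ca²⁺ (1 mol Ca²⁺ ≡ 1 mol CaCO₃): 210,600 / 100.1 g/mol = 2104 mol.
Mass of CaCl₂·2H₂O: 2104 × 147 = 309,300 g.

309 kg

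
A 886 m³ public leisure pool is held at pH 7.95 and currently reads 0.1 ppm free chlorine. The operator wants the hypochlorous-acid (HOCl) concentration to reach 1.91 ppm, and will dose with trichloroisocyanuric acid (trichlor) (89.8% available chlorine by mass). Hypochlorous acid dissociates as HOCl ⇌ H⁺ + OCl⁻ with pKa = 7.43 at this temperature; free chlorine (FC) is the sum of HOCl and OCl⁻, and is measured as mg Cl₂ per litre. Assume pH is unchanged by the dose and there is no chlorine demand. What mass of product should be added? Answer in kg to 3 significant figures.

8.03 kg

Volume: 886 m³ = 886,000 L.
[OCl⁻]/[HOCl] = 10^(pH − pKa) = 10^(7.95 − 7.43) = 3.311; fraction as HOCl = 1/(1 + 3.311) = 0.2319.
Free chlorine required for 1.91 ppm HOCl: 1.91 / 0.2319 = 8.235 ppm.
FC to add: 8.235 − 0.1 = 8.135 mg/L as Cl₂.
Cl₂ equivalent: 8.135 mg/L × 886,000 L = 7207 g.
Product at 89.8% available Cl: 7207 / 0.898 = 8026 g.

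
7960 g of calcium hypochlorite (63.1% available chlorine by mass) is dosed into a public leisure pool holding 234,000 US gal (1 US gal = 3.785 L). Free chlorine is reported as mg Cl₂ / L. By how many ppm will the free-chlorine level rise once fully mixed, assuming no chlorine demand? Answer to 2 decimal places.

5.67 ppm

Volume: 234,000 US gal × 3.785 L/gal = 885,690 L.
Available chlorine delivered: 7960 g × 0.631 = 5023 g as Cl₂.
Concentration rise: 5023 g / 885,690 L = 5.671 mg/L = 5.67 ppm.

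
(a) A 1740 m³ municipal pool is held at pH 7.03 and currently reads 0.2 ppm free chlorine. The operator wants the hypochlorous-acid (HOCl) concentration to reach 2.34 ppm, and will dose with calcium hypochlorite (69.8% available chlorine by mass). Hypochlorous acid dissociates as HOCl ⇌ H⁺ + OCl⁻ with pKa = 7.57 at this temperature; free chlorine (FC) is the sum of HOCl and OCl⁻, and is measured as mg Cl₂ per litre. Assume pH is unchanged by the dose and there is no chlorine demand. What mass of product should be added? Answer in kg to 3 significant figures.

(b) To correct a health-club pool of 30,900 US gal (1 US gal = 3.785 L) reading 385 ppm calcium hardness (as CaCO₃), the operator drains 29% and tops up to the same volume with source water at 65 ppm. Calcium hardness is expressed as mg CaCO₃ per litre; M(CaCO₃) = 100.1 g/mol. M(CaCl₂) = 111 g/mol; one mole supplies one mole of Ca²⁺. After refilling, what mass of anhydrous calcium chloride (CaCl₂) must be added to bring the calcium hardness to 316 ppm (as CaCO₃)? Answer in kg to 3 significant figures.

(a) Volume: 1740 m³ = 1,740,000 L.
(a) [OCl⁻]/[HOCl] = 10^(pH − pKa) = 10^(7.03 − 7.57) = 0.2884; fraction as HOCl = 1/(1 + 0.2884) = 0.7762.
(a) Free chlorine required for 2.34 ppm HOCl: 2.34 / 0.7762 = 3.015 ppm.
(a) FC to add: 3.015 − 0.2 = 2.815 mg/L as Cl₂.
(a) Cl₂ equivalent: 2.815 mg/L × 1,740,000 L = 4898 g.
(a) Product at 69.8% available Cl: 4898 / 0.698 = 7017 g.

(b) Volume: 30,900 US gal × 3.785 L/gal = 116,956 L.
(b) After draining 29% and refilling: 385 × 0.71 + 65 × 0.29 = 292.2 ppm.
(b) Deficit to target: 316 − 292.2 = 23.8 mg/L.
(b) As CaCO₃: 23.8 mg/L × 116,956 L = 2784 g; ÷ 100.1 = 27.81 mol Ca²⁺.
(b) Mass: 27.81 × 111 = 3087 g.

(a) 7.02 kg; (b) 3.09 kg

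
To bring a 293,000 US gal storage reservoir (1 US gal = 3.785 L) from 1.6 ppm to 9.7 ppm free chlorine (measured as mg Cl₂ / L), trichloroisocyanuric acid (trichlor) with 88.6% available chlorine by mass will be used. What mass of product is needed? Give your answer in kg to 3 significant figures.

10.1 kg

Volume: 293,000 US gal × 3.785 L/gal = 1,109,005 L.
Chlorine deficit: 9.7 − 1.6 = 8.1 ppm = 8.1 mg/L as Cl₂.
Cl₂ equivalent needed: 8.1 mg/L × 1,109,005 L = 8,983,000 mg = 8983 g.
Product at 88.6% available chlorine: 8983 / 0.886 = 10,140 g.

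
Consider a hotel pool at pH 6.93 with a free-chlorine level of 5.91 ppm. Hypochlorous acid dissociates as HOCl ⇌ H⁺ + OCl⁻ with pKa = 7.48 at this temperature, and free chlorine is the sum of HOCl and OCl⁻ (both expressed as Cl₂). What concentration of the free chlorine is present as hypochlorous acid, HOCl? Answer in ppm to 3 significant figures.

4.61 ppm

[OCl⁻]/[HOCl] = 10^(pH − pKa) = 10^(6.93 − 7.48) = 10^-0.55 = 0.2818.
Fraction as HOCl = 1 / (1 + 0.2818) = 0.7801.
HOCl = 0.7801 × 5.91 ppm = 4.611 ppm.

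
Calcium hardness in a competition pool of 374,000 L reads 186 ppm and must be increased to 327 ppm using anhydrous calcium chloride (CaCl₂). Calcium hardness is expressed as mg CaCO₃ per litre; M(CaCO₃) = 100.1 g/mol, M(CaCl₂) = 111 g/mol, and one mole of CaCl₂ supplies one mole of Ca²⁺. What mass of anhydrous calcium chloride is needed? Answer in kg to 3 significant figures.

Hardness to add: (327 − 186) = 141 mg/L as CaCO₃ × 374,000 L = 52,730 g as CaCO₃.
Moles of Ca²⁺ (1 mol Ca²⁺ ≡ 1 mol CaCO₃): 52,730 / 100.1 g/mol = 526.8 mol.
Mass of CaCl₂: 526.8 × 111 = 58,480 g.

58.5 kg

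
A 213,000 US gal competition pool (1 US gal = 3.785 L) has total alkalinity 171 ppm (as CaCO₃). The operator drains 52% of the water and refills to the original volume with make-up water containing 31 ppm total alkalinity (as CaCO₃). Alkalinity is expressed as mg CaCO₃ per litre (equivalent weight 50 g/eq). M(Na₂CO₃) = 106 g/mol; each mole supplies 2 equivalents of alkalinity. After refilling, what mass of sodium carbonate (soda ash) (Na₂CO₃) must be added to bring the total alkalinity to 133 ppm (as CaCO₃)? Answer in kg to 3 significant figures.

29.7 kg

Volume: 213,000 US gal × 3.785 L/gal = 806,205 L.
After draining 52% and refilling: 171 × 0.48 + 31 × 0.52 = 98.2 ppm.
Deficit to target: 133 − 98.2 = 34.8 mg/L.
As CaCO₃: 34.8 mg/L × 806,205 L = 28,060 g; ÷ 50 g/eq ÷ 2 = 280.6 mol Na₂CO₃.
Mass: 280.6 × 106 = 29,740 g.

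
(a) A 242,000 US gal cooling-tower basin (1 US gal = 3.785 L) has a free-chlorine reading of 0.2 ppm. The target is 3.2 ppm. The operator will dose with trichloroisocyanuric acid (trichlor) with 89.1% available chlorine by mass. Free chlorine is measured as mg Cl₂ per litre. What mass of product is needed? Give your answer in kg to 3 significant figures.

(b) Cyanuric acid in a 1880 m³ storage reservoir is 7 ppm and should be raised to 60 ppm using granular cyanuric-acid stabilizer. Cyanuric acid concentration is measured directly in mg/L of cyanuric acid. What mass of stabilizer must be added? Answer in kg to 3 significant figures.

(a) 3.08 kg; (b) 99.6 kg

(a) Volume: 242,000 US gal × 3.785 L/gal = 915,970 L.
(a) Chlorine deficit: 3.2 − 0.2 = 3 ppm = 3 mg/L as Cl₂.
(a) Cl₂ equivalent needed: 3 mg/L × 915,970 L = 2,748,000 mg = 2748 g.
(a) Product at 89.1% available chlorine: 2748 / 0.891 = 3084 g.

(b) Volume: 1880 m³ = 1,880,000 L.
(b) CYA to add: (60 − 7) = 53 mg/L × 1,880,000 L = 99,640 g cyanuric acid.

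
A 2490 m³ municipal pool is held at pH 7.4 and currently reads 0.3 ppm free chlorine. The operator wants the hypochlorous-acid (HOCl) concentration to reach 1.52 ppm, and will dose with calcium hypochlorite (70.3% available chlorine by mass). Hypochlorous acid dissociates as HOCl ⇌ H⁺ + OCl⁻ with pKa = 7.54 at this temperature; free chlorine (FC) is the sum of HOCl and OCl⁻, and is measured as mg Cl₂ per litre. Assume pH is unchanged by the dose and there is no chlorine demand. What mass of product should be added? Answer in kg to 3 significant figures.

8.22 kg

Volume: 2490 m³ = 2,490,000 L.
[OCl⁻]/[HOCl] = 10^(pH − pKa) = 10^(7.4 − 7.54) = 0.7244; fraction as HOCl = 1/(1 + 0.7244) = 0.5799.
Free chlorine required for 1.52 ppm HOCl: 1.52 / 0.5799 = 2.621 ppm.
FC to add: 2.621 − 0.3 = 2.321 mg/L as Cl₂.
Cl₂ equivalent: 2.321 mg/L × 2,490,000 L = 5780 g.
Product at 70.3% available Cl: 5780 / 0.703 = 8221 g.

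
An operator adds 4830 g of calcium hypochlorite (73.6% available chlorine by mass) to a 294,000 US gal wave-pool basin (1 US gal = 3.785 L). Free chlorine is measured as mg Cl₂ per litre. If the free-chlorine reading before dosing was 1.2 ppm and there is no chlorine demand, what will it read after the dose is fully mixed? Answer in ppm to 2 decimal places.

Volume: 294,000 US gal × 3.785 L/gal = 1,112,790 L.
Available chlorine delivered: 4830 g × 0.736 = 3555 g as Cl₂.
Concentration rise: 3555 g / 1,112,790 L = 3.195 mg/L = 3.19 ppm.
Final FC: 1.2 + 3.19 = 4.39 ppm.

4.39 ppm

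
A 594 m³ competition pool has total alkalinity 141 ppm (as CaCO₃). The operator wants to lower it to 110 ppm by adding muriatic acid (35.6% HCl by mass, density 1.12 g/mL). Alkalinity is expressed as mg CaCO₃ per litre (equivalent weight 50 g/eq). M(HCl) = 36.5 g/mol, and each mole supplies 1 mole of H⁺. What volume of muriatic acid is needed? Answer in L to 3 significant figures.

33.7 L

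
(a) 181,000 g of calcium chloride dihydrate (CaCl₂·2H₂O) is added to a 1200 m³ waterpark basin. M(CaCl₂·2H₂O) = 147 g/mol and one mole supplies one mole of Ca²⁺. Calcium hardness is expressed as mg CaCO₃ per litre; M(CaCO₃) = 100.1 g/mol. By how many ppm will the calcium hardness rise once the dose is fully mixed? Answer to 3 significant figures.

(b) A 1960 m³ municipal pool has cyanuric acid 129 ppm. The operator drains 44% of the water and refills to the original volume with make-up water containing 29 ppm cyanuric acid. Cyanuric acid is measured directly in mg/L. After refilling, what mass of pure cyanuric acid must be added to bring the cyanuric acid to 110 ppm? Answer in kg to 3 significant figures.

(a) Volume: 1200 m³ = 1,200,000 L.
(a) Moles of Ca²⁺: 181,000 g ÷ 147 g/mol = 1231 mol.
(a) As CaCO₃: 1231 mol × 100.1 g/mol = 123,300 g.
(a) Rise: 123,300 g / 1,200,000 L × 1000 = 102.7 mg/L.

(b) Volume: 1960 m³ = 1,960,000 L.
(b) After draining 44% and refilling: 129 × 0.56 + 29 × 0.44 = 85 ppm.
(b) Deficit to target: 110 − 85 = 25 mg/L.
(b) Mass: 25 mg/L × 1,960,000 L = 49,000 g cyanuric acid.

(a) 103 ppm; (b) 49.0 kg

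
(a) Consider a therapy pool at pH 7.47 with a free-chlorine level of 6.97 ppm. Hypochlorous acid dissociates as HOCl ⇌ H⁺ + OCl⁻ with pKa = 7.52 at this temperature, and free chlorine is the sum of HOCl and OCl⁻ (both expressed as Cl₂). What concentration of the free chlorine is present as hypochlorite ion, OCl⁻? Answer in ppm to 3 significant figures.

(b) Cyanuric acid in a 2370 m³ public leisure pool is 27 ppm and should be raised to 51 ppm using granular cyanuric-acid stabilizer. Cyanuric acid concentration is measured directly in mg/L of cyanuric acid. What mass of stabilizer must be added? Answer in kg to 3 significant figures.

(a) 3.28 ppm; (b) 56.9 kg

(a) [OCl⁻]/[HOCl] = 10^(pH − pKa) = 10^(7.47 − 7.52) = 10^-0.05 = 0.8913.
(a) Fraction as HOCl = 1 / (1 + 0.8913) = 0.5288.
(a) OCl⁻ = (1 − 0.5288) × 6.97 ppm = 3.285 ppm.

(b) Volume: 2370 m³ = 2,370,000 L.
(b) CYA to add: (51 − 27) = 24 mg/L × 2,370,000 L = 56,880 g cyanuric acid.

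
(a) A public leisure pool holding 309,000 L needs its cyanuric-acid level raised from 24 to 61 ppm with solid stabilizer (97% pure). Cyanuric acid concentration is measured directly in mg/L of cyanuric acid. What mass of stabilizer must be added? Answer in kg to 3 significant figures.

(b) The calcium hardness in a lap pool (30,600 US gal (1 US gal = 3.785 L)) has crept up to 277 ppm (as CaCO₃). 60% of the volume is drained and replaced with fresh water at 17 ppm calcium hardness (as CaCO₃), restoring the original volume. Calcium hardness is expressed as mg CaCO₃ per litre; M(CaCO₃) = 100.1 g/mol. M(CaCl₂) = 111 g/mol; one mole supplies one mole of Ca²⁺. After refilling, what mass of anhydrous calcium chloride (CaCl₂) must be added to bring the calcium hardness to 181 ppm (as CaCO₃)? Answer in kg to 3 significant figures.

(a) CYA to add: (61 − 24) = 37 mg/L × 309,000 L = 11,430 g cyanuric acid.
(a) At 97% purity: 11,430 / 0.97 = 11,790 g product.

(b) Volume: 30,600 US gal × 3.785 L/gal = 115,821 L.
(b) After draining 60% and refilling: 277 × 0.40 + 17 × 0.60 = 121 ppm.
(b) Deficit to target: 181 − 121 = 60 mg/L.
(b) As CaCO₃: 60 mg/L × 115,821 L = 6949 g; ÷ 100.1 = 69.42 mol Ca²⁺.
(b) Mass: 69.42 × 111 = 7706 g.

(a) 11.8 kg; (b) 7.71 kg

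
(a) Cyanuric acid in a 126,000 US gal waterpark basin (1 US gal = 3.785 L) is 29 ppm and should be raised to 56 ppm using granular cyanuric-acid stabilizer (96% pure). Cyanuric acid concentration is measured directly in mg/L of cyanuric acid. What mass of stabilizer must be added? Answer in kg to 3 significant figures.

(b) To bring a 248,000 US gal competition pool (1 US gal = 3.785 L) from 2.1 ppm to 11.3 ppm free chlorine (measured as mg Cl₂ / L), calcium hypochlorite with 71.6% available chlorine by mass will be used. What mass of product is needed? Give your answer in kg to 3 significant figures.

(a) Volume: 126,000 US gal × 3.785 L/gal = 476,910 L.
(a) CYA to add: (56 − 29) = 27 mg/L × 476,910 L = 12,880 g cyanuric acid.
(a) At 96% purity: 12,880 / 0.96 = 13,410 g product.

(b) Volume: 248,000 US gal × 3.785 L/gal = 938,680 L.
(b) Chlorine deficit: 11.3 − 2.1 = 9.2 ppm = 9.2 mg/L as Cl₂.
(b) Cl₂ equivalent needed: 9.2 mg/L × 938,680 L = 8,636,000 mg = 8636 g.
(b) Product at 71.6% available chlorine: 8636 / 0.716 = 12,060 g.

(a) 13.4 kg; (b) 12.1 kg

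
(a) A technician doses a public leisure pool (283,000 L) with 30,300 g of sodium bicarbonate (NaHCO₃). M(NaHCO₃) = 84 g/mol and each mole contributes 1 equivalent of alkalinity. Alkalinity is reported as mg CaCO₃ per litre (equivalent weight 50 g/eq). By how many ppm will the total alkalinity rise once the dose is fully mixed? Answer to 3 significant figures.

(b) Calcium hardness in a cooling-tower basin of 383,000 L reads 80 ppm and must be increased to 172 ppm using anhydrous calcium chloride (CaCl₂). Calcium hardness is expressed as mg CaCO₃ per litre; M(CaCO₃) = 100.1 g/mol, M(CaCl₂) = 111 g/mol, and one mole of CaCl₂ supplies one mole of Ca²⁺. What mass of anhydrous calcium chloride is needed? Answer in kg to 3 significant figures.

(a) 63.7 ppm; (b) 39.1 kg

(a) Moles of NaHCO₃: 30,300 g ÷ 84 g/mol = 360.7 mol → 360.7 eq of alkalinity.
(a) As CaCO₃: 360.7 eq × 50 g/eq = 18,040 g.
(a) Rise: 18,040 g / 283,000 L × 1000 = 63.73 mg/L.

(b) Hardness to add: (172 − 80) = 92 mg/L as CaCO₃ × 383,000 L = 35,240 g as CaCO₃.
(b) Moles of Ca²⁺ (1 mol Ca²⁺ ≡ 1 mol CaCO₃): 35,240 / 100.1 g/mol = 352 mol.
(b) Mass of CaCl₂: 352 × 111 = 39,070 g.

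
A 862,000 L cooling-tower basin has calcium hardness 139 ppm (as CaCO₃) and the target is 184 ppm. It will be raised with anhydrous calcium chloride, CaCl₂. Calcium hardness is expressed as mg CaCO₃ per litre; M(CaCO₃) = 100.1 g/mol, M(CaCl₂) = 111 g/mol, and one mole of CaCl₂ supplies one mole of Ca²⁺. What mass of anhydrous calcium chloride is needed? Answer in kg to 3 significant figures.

43.0 kg

Hardness to add: (184 − 139) = 45 mg/L as CaCO₃ × 862,000 L = 38,790 g as CaCO₃.
Moles of Ca²⁺ (1 mol Ca²⁺ ≡ 1 mol CaCO₃): 38,790 / 100.1 g/mol = 387.5 mol.
Mass of CaCl₂: 387.5 × 111 = 43,010 g.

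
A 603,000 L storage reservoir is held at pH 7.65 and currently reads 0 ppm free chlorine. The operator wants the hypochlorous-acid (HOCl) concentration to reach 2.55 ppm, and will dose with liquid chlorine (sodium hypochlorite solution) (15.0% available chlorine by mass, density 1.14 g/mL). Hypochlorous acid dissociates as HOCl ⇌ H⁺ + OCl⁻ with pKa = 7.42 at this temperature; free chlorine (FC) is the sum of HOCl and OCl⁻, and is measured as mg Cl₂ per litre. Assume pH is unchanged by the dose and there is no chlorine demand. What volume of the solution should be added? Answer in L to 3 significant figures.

24.3 L

[OCl⁻]/[HOCl] = 10^(pH − pKa) = 10^(7.65 − 7.42) = 1.698; fraction as HOCl = 1/(1 + 1.698) = 0.3706.
Free chlorine required for 2.55 ppm HOCl: 2.55 / 0.3706 = 6.881 ppm.
FC to add: 6.881 − 0 = 6.881 mg/L as Cl₂.
Cl₂ equivalent: 6.881 mg/L × 603,000 L = 4149 g.
Product at 15.0% available Cl: 4149 / 0.15 = 27,660 g.
Volume: 27,660 g ÷ 1.14 g/mL = 24,260 mL.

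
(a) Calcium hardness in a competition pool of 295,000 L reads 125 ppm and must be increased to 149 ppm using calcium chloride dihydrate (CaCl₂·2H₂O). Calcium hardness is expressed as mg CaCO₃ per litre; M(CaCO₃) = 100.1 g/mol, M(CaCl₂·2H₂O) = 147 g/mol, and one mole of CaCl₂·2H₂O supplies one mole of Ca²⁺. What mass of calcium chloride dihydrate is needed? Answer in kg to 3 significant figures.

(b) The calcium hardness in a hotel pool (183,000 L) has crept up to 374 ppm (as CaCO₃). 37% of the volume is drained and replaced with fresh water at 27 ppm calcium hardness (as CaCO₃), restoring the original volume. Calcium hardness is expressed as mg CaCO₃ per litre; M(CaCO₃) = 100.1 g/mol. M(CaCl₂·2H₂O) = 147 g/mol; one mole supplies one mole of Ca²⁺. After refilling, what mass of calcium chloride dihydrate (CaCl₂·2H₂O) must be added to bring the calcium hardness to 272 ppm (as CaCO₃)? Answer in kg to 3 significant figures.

(a) Hardness to add: (149 − 125) = 24 mg/L as CaCO₃ × 295,000 L = 7080 g as CaCO₃.
(a) Moles of Ca²⁺ (1 mol Ca²⁺ ≡ 1 mol CaCO₃): 7080 / 100.1 g/mol = 70.73 mol.
(a) Mass of CaCl₂·2H₂O: 70.73 × 147 = 10,400 g.

(b) After draining 37% and refilling: 374 × 0.63 + 27 × 0.37 = 245.61 ppm.
(b) Deficit to target: 272 − 245.61 = 26.39 mg/L.
(b) As CaCO₃: 26.39 mg/L × 183,000 L = 4829 g; ÷ 100.1 = 48.25 mol Ca²⁺.
(b) Mass: 48.25 × 147 = 7092 g.

(a) 10.4 kg; (b) 7.09 kg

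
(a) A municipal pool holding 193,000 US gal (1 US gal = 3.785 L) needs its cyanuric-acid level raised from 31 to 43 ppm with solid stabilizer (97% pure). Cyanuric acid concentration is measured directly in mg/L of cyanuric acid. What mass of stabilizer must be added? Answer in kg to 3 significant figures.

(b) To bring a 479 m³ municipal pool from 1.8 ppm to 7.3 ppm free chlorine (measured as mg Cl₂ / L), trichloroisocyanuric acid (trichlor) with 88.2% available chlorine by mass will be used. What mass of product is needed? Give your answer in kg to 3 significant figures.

(a) 9.04 kg; (b) 2.99 kg

(a) Volume: 193,000 US gal × 3.785 L/gal = 730,505 L.
(a) CYA to add: (43 − 31) = 12 mg/L × 730,505 L = 8766 g cyanuric acid.
(a) At 97% purity: 8766 / 0.97 = 9037 g product.

(b) Volume: 479 m³ = 479,000 L.
(b) Chlorine deficit: 7.3 − 1.8 = 5.5 ppm = 5.5 mg/L as Cl₂.
(b) Cl₂ equivalent needed: 5.5 mg/L × 479,000 L = 2,634,000 mg = 2634 g.
(b) Product at 88.2% available chlorine: 2634 / 0.882 = 2987 g.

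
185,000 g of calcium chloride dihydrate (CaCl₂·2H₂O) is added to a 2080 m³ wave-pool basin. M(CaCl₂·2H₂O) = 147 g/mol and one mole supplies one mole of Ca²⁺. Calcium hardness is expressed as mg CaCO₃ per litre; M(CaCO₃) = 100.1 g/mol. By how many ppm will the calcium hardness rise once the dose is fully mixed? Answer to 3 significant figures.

60.6 ppm

Volume: 2080 m³ = 2,080,000 L.
Moles of Ca²⁺: 185,000 g ÷ 147 g/mol = 1259 mol.
As CaCO₃: 1259 mol × 100.1 g/mol = 126,000 g.
Rise: 126,000 g / 2,080,000 L × 1000 = 60.57 mg/L.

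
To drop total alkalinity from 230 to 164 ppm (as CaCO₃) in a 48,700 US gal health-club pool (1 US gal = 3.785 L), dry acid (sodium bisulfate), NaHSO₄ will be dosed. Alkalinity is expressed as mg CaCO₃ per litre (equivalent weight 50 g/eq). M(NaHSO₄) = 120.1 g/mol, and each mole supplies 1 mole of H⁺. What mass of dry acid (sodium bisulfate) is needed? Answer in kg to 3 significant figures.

Volume: 48,700 US gal × 3.785 L/gal = 184,330 L.
Alkalinity to neutralize: (230 − 164) = 66 mg/L as CaCO₃ × 184,330 L = 12,170 g as CaCO₃.
Equivalents of H⁺ required: 12,170 ÷ 50 g/eq = 243.3 eq = 243.3 mol NaHSO₄.
Mass of NaHSO₄: 243.3 × 120.1 = 29,220 g.

29.2 kg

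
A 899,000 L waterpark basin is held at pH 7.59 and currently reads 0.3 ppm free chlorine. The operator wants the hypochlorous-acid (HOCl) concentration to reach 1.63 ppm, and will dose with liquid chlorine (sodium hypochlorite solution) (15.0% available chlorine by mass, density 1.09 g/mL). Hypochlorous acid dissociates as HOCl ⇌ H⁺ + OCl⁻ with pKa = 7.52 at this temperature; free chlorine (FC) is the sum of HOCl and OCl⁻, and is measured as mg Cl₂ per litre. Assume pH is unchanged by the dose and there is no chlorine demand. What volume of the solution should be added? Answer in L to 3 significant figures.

[OCl⁻]/[HOCl] = 10^(pH − pKa) = 10^(7.59 − 7.52) = 1.175; fraction as HOCl = 1/(1 + 1.175) = 0.4598.
Free chlorine required for 1.63 ppm HOCl: 1.63 / 0.4598 = 3.545 ppm.
FC to add: 3.545 − 0.3 = 3.245 mg/L as Cl₂.
Cl₂ equivalent: 3.245 mg/L × 899,000 L = 2917 g.
Product at 15.0% available Cl: 2917 / 0.15 = 19,450 g.
Volume: 19,450 g ÷ 1.09 g/mL = 17,840 mL.

17.8 L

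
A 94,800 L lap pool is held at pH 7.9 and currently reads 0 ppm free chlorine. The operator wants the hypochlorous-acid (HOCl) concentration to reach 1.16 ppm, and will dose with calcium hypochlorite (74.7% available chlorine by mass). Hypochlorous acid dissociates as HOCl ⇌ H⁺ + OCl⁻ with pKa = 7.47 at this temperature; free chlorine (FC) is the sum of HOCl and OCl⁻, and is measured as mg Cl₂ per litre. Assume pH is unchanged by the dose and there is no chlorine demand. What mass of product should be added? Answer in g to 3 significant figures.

543 g

[OCl⁻]/[HOCl] = 10^(pH − pKa) = 10^(7.9 − 7.47) = 2.692; fraction as HOCl = 1/(1 + 2.692) = 0.2709.
Free chlorine required for 1.16 ppm HOCl: 1.16 / 0.2709 = 4.282 ppm.
FC to add: 4.282 − 0 = 4.282 mg/L as Cl₂.
Cl₂ equivalent: 4.282 mg/L × 94,800 L = 406 g.
Product at 74.7% available Cl: 406 / 0.747 = 543.4 g.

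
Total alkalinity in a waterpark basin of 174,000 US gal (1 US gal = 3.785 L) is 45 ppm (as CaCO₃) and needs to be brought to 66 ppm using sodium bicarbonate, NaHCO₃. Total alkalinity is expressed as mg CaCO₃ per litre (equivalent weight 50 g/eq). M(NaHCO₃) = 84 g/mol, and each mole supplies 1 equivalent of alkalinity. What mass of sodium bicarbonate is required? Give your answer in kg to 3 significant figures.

23.2 kg

Volume: 174,000 US gal × 3.785 L/gal = 658,590 L.
Alkalinity to add: (66 − 45) = 21 mg/L as CaCO₃ × 658,590 L = 13,830 g as CaCO₃.
Equivalents: 13,830 g ÷ 50 g/eq = 276.6 eq.
NaHCO₃ supplies 1 eq per mole → 276.6 mol.
Mass: 276.6 mol × 84 g/mol = 23,240 g.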